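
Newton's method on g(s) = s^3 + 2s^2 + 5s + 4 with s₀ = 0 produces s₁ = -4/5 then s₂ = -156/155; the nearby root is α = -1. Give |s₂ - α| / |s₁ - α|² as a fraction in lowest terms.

s₁ - α = -4/5 - (-1) = -4/5 + 1 = 1/5, so |s₁ - α| = 1/5.
s₂ - α = -156/155 - (-1) = -156/155 + 1 = -1/155, so |s₂ - α| = 1/155.
|s₁ - α|² = 1/25.
Ratio = (1/155) / (1/25) = 5/31.

5/31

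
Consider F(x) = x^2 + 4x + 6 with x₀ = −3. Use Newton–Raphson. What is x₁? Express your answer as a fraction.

F'(x) = 2x + 4.
F(−3) = 3, F'(−3) = −2, so x₁ = (−3) − 3/(−2) = −3/2.

−3/2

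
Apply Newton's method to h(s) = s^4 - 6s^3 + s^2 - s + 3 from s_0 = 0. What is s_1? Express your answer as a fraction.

3

h'(s) = 4s^3 - 18s^2 + 2s - 1.
h(0) = 3, h'(0) = -1, so s_1 = 0 - 3/(-1) = 3.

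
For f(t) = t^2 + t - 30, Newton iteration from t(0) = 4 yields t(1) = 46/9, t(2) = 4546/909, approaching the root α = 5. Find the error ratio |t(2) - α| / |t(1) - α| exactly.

t(1) - α = 46/9 - 5 = 1/9, so |t(1) - α| = 1/9.
t(2) - α = 4546/909 - 5 = 1/909, so |t(2) - α| = 1/909.
Ratio = (1/909) / (1/9) = 1/101.

1/101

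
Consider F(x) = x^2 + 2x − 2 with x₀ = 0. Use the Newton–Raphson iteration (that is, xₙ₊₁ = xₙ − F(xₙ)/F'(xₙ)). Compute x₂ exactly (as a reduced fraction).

F'(x) = 2x + 2.
F(0) = −2, F'(0) = 2, so x₁ = 0 − (−2)/2 = 1.
F(1) = 1, F'(1) = 4, so x₂ = 1 − 1/4 = 3/4.

3/4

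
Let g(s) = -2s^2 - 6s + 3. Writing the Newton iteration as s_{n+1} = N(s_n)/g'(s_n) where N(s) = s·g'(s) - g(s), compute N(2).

g'(s) = -4s - 6.
N(s) = s·g'(s) - g(s) = s·(-4s - 6) - (-2s^2 - 6s + 3) = -2s^2 - 3.
N(2) = -11.

-11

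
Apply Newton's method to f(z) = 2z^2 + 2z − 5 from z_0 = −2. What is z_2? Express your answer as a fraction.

f'(z) = 4z + 2.
f(−2) = −1, f'(−2) = −6, so z_1 = (−2) − (−1)/(−6) = −13/6.
f(−13/6) = 1/18, f'(−13/6) = −20/3, so z_2 = (−13/6) − (1/18)/(−20/3) = −259/120.

−259/120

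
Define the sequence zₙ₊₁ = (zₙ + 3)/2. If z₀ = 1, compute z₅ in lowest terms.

z₁ = (1 + 3)/2 = 2.
z₂ = (2 + 3)/2 = 5/2.
z₃ = ((5/2) + 3)/2 = 11/4.
z₄ = ((11/4) + 3)/2 = 23/8.
z₅ = ((23/8) + 3)/2 = 47/16.

47/16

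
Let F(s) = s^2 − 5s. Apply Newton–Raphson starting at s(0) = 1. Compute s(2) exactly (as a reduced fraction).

F'(s) = 2s − 5.
F(1) = −4, F'(1) = −3, so s(1) = 1 − (−4)/(−3) = −1/3.
F(−1/3) = 16/9, F'(−1/3) = −17/3, so s(2) = (−1/3) − (16/9)/(−17/3) = −1/51.

−1/51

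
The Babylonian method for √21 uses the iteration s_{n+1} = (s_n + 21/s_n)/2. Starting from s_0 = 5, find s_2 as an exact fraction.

s_1 = (5 + 21/5)/2 = 23/5.
s_2 = (23/5 + 21/(23/5))/2 = 527/115.

527/115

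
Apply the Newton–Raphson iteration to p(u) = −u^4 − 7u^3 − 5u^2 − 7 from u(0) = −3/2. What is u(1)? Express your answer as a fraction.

p'(u) = −4u^3 − 21u^2 − 10u.
p(−3/2) = 5/16, p'(−3/2) = −75/4, so u(1) = (−3/2) − (5/16)/(−75/4) = −89/60.

−89/60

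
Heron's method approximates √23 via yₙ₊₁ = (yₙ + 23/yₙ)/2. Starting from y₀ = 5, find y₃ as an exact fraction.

2649601/552480

y₁ = (5 + 23/5)/2 = 24/5.
y₂ = (24/5 + 23/(24/5))/2 = 1151/240.
y₃ = (1151/240 + 23/(1151/240))/2 = 2649601/552480.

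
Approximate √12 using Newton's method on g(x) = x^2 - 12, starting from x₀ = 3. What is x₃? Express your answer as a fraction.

g'(x) = 2x.
g(3) = -3, g'(3) = 6, so x₁ = 3 - (-3)/6 = 7/2.
g(7/2) = 1/4, g'(7/2) = 7, so x₂ = (7/2) - (1/4)/7 = 97/28.
g(97/28) = 1/784, g'(97/28) = 97/14, so x₃ = (97/28) - (1/784)/(97/14) = 18817/5432.

18817/5432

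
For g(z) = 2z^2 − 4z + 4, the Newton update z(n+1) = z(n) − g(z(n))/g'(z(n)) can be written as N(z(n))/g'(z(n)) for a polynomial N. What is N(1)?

g'(z) = 4z − 4.
N(z) = z·g'(z) − g(z) = z·(4z − 4) − (2z^2 − 4z + 4) = 2z^2 − 4.
N(1) = −2.

−2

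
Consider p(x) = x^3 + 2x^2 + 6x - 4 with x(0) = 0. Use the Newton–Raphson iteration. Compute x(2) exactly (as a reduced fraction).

74/135

p'(x) = 3x^2 + 4x + 6.
p(0) = -4, p'(0) = 6, so x(1) = 0 - (-4)/6 = 2/3.
p(2/3) = 32/27, p'(2/3) = 10, so x(2) = (2/3) - (32/27)/10 = 74/135.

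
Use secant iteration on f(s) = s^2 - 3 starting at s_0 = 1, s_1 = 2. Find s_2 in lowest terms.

f(1) = -2, f(2) = 1. s_2 = 2 - 1·(2 - 1)/(1 - (-2)) = 5/3.

5/3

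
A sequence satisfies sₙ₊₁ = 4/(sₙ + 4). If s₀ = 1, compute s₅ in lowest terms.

s₁ = 4/(1 + 4) = 4/5.
s₂ = 4/(4/5 + 4) = 5/6.
s₃ = 4/(5/6 + 4) = 24/29.
s₄ = 4/(24/29 + 4) = 29/35.
s₅ = 4/(29/35 + 4) = 140/169.

140/169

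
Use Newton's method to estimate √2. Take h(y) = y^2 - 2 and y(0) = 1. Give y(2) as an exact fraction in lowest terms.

h'(y) = 2y.
h(1) = -1, h'(1) = 2, so y(1) = 1 - (-1)/2 = 3/2.
h(3/2) = 1/4, h'(3/2) = 3, so y(2) = (3/2) - (1/4)/3 = 17/12.

17/12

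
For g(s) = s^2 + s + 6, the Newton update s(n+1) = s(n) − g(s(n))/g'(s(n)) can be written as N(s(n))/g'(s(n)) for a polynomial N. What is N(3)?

3

g'(s) = 2s + 1.
N(s) = s·g'(s) − g(s) = s·(2s + 1) − (s^2 + s + 6) = s^2 − 6.
N(3) = 3.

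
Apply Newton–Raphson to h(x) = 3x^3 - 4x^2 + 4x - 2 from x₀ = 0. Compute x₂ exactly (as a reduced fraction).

7/9

h'(x) = 9x^2 - 8x + 4.
h(0) = -2, h'(0) = 4, so x₁ = 0 - (-2)/4 = 1/2.
h(1/2) = -5/8, h'(1/2) = 9/4, so x₂ = (1/2) - (-5/8)/(9/4) = 7/9.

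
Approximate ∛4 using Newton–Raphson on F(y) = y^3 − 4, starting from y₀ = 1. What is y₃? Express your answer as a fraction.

F'(y) = 3y^2.
F(1) = −3, F'(1) = 3, so y₁ = 1 − (−3)/3 = 2.
F(2) = 4, F'(2) = 12, so y₂ = 2 − 4/12 = 5/3.
F(5/3) = 17/27, F'(5/3) = 25/3, so y₃ = (5/3) − (17/27)/(25/3) = 358/225.

358/225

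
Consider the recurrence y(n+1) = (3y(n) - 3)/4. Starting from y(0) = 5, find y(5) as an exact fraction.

y(1) = (3·5 - 3)/4 = 3.
y(2) = (3·3 - 3)/4 = 3/2.
y(3) = (3·(3/2) - 3)/4 = 3/8.
y(4) = (3·(3/8) - 3)/4 = -15/32.
y(5) = (3·(-15/32) - 3)/4 = -141/128.

-141/128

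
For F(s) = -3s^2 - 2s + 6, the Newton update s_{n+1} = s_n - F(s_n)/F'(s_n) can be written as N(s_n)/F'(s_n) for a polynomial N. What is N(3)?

-33

F'(s) = -6s - 2.
N(s) = s·F'(s) - F(s) = s·(-6s - 2) - (-3s^2 - 2s + 6) = -3s^2 - 6.
N(3) = -33.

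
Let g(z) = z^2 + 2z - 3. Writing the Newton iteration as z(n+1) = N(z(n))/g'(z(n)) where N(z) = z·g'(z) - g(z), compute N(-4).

19

g'(z) = 2z + 2.
N(z) = z·g'(z) - g(z) = z·(2z + 2) - (z^2 + 2z - 3) = z^2 + 3.
N(-4) = 19.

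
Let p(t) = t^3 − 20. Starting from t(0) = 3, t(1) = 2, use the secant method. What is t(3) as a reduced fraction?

1335/487

p(3) = 7, p(2) = −12. t(2) = 2 − (−12)·(2 − 3)/((−12) − 7) = 50/19.
p(2) = −12, p(50/19) = −12180/6859. t(3) = (50/19) − (−12180/6859)·((50/19) − 2)/((−12180/6859) − (−12)) = 1335/487.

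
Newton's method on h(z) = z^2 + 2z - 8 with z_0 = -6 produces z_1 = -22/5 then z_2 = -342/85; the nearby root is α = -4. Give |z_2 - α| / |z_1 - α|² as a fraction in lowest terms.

z_1 - α = -22/5 - (-4) = -22/5 + 4 = -2/5, so |z_1 - α| = 2/5.
z_2 - α = -342/85 - (-4) = -342/85 + 4 = -2/85, so |z_2 - α| = 2/85.
|z_1 - α|² = 4/25.
Ratio = (2/85) / (4/25) = 5/34.

5/34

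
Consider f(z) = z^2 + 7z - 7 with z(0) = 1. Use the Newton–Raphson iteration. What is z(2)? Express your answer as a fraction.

f'(z) = 2z + 7.
f(1) = 1, f'(1) = 9, so z(1) = 1 - 1/9 = 8/9.
f(8/9) = 1/81, f'(8/9) = 79/9, so z(2) = (8/9) - (1/81)/(79/9) = 631/711.

631/711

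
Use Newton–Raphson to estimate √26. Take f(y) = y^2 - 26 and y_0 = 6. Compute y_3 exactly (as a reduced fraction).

f'(y) = 2y.
f(6) = 10, f'(6) = 12, so y_1 = 6 - 10/12 = 31/6.
f(31/6) = 25/36, f'(31/6) = 31/3, so y_2 = (31/6) - (25/36)/(31/3) = 1897/372.
f(1897/372) = 625/138384, f'(1897/372) = 1897/186, so y_3 = (1897/372) - (625/138384)/(1897/186) = 7196593/1411368.

7196593/1411368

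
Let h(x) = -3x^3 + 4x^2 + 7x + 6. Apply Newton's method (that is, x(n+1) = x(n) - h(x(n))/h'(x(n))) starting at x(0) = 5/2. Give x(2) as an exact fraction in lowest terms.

h'(x) = -9x^2 + 8x + 7.
h(5/2) = 13/8, h'(5/2) = -117/4, so x(1) = (5/2) - (13/8)/(-117/4) = 23/9.
h(23/9) = -14/243, h'(23/9) = -94/3, so x(2) = (23/9) - (-14/243)/(-94/3) = 9722/3807.

9722/3807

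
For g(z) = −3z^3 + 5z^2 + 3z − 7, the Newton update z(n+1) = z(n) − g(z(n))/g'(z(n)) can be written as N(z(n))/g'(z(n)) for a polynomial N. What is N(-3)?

g'(z) = −9z^2 + 10z + 3.
N(z) = z·g'(z) − g(z) = z·(−9z^2 + 10z + 3) − (−3z^3 + 5z^2 + 3z − 7) = −6z^3 + 5z^2 + 7.
N(-3) = 214.

214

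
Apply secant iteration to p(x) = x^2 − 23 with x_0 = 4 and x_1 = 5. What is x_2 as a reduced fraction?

p(4) = −7, p(5) = 2. x_2 = 5 − 2·(5 − 4)/(2 − (−7)) = 43/9.

43/9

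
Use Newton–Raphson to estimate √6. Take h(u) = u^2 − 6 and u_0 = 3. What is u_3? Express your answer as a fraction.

4801/1960

h'(u) = 2u.
h(3) = 3, h'(3) = 6, so u_1 = 3 − 3/6 = 5/2.
h(5/2) = 1/4, h'(5/2) = 5, so u_2 = (5/2) − (1/4)/5 = 49/20.
h(49/20) = 1/400, h'(49/20) = 49/10, so u_3 = (49/20) − (1/400)/(49/10) = 4801/1960.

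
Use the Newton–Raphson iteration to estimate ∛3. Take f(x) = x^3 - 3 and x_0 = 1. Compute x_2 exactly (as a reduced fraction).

f'(x) = 3x^2.
f(1) = -2, f'(1) = 3, so x_1 = 1 - (-2)/3 = 5/3.
f(5/3) = 44/27, f'(5/3) = 25/3, so x_2 = (5/3) - (44/27)/(25/3) = 331/225.

331/225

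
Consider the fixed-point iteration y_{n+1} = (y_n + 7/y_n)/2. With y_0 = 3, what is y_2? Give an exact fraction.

y_1 = (3 + 7/3)/2 = 8/3.
y_2 = (8/3 + 7/(8/3))/2 = 127/48.

127/48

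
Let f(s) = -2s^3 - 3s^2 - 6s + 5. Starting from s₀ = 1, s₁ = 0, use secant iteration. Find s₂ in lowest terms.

f(1) = -6, f(0) = 5. s₂ = 0 - 5·(0 - 1)/(5 - (-6)) = 5/11.

5/11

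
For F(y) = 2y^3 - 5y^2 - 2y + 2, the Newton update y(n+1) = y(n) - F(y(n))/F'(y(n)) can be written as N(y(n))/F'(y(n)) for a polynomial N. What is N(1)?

-3

F'(y) = 6y^2 - 10y - 2.
N(y) = y·F'(y) - F(y) = y·(6y^2 - 10y - 2) - (2y^3 - 5y^2 - 2y + 2) = 4y^3 - 5y^2 - 2.
N(1) = -3.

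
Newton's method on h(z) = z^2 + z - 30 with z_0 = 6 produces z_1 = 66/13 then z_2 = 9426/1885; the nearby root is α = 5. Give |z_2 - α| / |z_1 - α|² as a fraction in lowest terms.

13/145

z_1 - α = 66/13 - 5 = 1/13, so |z_1 - α| = 1/13.
z_2 - α = 9426/1885 - 5 = 1/1885, so |z_2 - α| = 1/1885.
|z_1 - α|² = 1/169.
Ratio = (1/1885) / (1/169) = 13/145.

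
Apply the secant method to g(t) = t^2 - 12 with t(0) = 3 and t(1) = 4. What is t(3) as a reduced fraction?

45/13

g(3) = -3, g(4) = 4. t(2) = 4 - 4·(4 - 3)/(4 - (-3)) = 24/7.
g(4) = 4, g(24/7) = -12/49. t(3) = (24/7) - (-12/49)·((24/7) - 4)/((-12/49) - 4) = 45/13.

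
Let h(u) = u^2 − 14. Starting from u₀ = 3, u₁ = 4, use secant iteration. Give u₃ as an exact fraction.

101/27

h(3) = −5, h(4) = 2. u₂ = 4 − 2·(4 − 3)/(2 − (−5)) = 26/7.
h(4) = 2, h(26/7) = −10/49. u₃ = (26/7) − (−10/49)·((26/7) − 4)/((−10/49) − 2) = 101/27.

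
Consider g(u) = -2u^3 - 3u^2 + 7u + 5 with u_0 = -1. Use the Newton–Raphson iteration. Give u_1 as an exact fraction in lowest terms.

-4/7

g'(u) = -6u^2 - 6u + 7.
g(-1) = -3, g'(-1) = 7, so u_1 = (-1) - (-3)/7 = -4/7.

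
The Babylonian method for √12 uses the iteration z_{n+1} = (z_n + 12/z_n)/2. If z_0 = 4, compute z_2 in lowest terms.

97/28

z_1 = (4 + 12/4)/2 = 7/2.
z_2 = (7/2 + 12/(7/2))/2 = 97/28.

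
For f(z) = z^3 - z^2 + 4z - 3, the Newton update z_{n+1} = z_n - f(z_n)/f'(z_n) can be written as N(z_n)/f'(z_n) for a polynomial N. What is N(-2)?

f'(z) = 3z^2 - 2z + 4.
N(z) = z·f'(z) - f(z) = z·(3z^2 - 2z + 4) - (z^3 - z^2 + 4z - 3) = 2z^3 - z^2 + 3.
N(-2) = -17.

-17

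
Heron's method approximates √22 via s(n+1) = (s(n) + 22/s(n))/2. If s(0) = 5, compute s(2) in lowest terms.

4409/940

s(1) = (5 + 22/5)/2 = 47/10.
s(2) = (47/10 + 22/(47/10))/2 = 4409/940.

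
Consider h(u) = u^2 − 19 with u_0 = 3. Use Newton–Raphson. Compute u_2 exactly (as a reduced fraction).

h'(u) = 2u.
h(3) = −10, h'(3) = 6, so u_1 = 3 − (−10)/6 = 14/3.
h(14/3) = 25/9, h'(14/3) = 28/3, so u_2 = (14/3) − (25/9)/(28/3) = 367/84.

367/84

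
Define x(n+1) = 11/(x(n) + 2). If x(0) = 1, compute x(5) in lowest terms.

x(1) = 11/(1 + 2) = 11/3.
x(2) = 11/(11/3 + 2) = 33/17.
x(3) = 11/(33/17 + 2) = 187/67.
x(4) = 11/(187/67 + 2) = 737/321.
x(5) = 11/(737/321 + 2) = 3531/1379.

3531/1379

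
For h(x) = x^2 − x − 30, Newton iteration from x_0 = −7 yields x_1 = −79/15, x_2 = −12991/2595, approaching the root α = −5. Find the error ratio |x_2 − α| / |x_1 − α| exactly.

4/173

x_1 − α = −79/15 − (−5) = −79/15 + 5 = −4/15, so |x_1 − α| = 4/15.
x_2 − α = −12991/2595 − (−5) = −12991/2595 + 5 = −16/2595, so |x_2 − α| = 16/2595.
Ratio = (16/2595) / (4/15) = 4/173.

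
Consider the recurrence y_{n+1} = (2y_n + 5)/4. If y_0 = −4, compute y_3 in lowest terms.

y_1 = (2·(−4) + 5)/4 = −3/4.
y_2 = (2·(−3/4) + 5)/4 = 7/8.
y_3 = (2·(7/8) + 5)/4 = 27/16.

27/16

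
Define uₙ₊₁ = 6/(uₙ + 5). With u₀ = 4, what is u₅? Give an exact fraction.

u₁ = 6/(4 + 5) = 2/3.
u₂ = 6/(2/3 + 5) = 18/17.
u₃ = 6/(18/17 + 5) = 102/103.
u₄ = 6/(102/103 + 5) = 618/617.
u₅ = 6/(618/617 + 5) = 3702/3703.

3702/3703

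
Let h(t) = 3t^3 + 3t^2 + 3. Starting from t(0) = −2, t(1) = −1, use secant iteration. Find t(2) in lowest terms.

−5/4

h(−2) = −9, h(−1) = 3. t(2) = (−1) − 3·((−1) − (−2))/(3 − (−9)) = −5/4.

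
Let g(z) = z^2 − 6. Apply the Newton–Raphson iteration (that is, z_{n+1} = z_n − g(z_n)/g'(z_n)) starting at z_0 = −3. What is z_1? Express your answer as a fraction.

g'(z) = 2z.
g(−3) = 3, g'(−3) = −6, so z_1 = (−3) − 3/(−6) = −5/2.

−5/2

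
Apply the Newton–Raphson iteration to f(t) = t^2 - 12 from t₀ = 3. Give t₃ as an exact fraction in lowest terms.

18817/5432

f'(t) = 2t.
f(3) = -3, f'(3) = 6, so t₁ = 3 - (-3)/6 = 7/2.
f(7/2) = 1/4, f'(7/2) = 7, so t₂ = (7/2) - (1/4)/7 = 97/28.
f(97/28) = 1/784, f'(97/28) = 97/14, so t₃ = (97/28) - (1/784)/(97/14) = 18817/5432.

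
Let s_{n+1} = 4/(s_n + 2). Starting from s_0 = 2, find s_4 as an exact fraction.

5/4

s_1 = 4/(2 + 2) = 1.
s_2 = 4/(1 + 2) = 4/3.
s_3 = 4/(4/3 + 2) = 6/5.
s_4 = 4/(6/5 + 2) = 5/4.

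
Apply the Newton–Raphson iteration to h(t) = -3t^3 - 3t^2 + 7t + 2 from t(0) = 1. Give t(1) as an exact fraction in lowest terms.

h'(t) = -9t^2 - 6t + 7.
h(1) = 3, h'(1) = -8, so t(1) = 1 - 3/(-8) = 11/8.

11/8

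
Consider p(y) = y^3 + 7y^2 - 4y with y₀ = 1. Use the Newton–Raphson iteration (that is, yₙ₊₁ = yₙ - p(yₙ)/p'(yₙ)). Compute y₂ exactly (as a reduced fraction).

p'(y) = 3y^2 + 14y - 4.
p(1) = 4, p'(1) = 13, so y₁ = 1 - 4/13 = 9/13.
p(9/13) = 2016/2197, p'(9/13) = 1205/169, so y₂ = (9/13) - (2016/2197)/(1205/169) = 8829/15665.

8829/15665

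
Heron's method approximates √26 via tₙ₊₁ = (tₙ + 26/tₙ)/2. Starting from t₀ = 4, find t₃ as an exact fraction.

1468273/287952

t₁ = (4 + 26/4)/2 = 21/4.
t₂ = (21/4 + 26/(21/4))/2 = 857/168.
t₃ = (857/168 + 26/(857/168))/2 = 1468273/287952.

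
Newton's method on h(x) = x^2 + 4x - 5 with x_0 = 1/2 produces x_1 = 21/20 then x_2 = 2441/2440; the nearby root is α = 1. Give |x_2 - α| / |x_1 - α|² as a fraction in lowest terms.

10/61

x_1 - α = 21/20 - 1 = 1/20, so |x_1 - α| = 1/20.
x_2 - α = 2441/2440 - 1 = 1/2440, so |x_2 - α| = 1/2440.
|x_1 - α|² = 1/400.
Ratio = (1/2440) / (1/400) = 10/61.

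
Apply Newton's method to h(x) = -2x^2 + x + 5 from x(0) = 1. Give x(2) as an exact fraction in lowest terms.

143/75

h'(x) = -4x + 1.
h(1) = 4, h'(1) = -3, so x(1) = 1 - 4/(-3) = 7/3.
h(7/3) = -32/9, h'(7/3) = -25/3, so x(2) = (7/3) - (-32/9)/(-25/3) = 143/75.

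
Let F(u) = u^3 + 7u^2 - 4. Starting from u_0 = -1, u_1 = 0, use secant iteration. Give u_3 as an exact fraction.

F(-1) = 2, F(0) = -4. u_2 = 0 - (-4)·(0 - (-1))/((-4) - 2) = -2/3.
F(0) = -4, F(-2/3) = -32/27. u_3 = (-2/3) - (-32/27)·((-2/3) - 0)/((-32/27) - (-4)) = -18/19.

-18/19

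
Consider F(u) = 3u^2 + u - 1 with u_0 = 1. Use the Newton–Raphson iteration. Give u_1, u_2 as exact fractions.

F'(u) = 6u + 1.
F(1) = 3, F'(1) = 7, so u_1 = 1 - 3/7 = 4/7.
F(4/7) = 27/49, F'(4/7) = 31/7, so u_2 = (4/7) - (27/49)/(31/7) = 97/217.

u_1 = 4/7, u_2 = 97/217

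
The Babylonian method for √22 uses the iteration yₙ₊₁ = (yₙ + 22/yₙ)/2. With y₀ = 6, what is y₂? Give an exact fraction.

y₁ = (6 + 22/6)/2 = 29/6.
y₂ = (29/6 + 22/(29/6))/2 = 1633/348.

1633/348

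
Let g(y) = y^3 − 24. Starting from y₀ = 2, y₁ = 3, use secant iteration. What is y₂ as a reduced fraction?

g(2) = −16, g(3) = 3. y₂ = 3 − 3·(3 − 2)/(3 − (−16)) = 54/19.

54/19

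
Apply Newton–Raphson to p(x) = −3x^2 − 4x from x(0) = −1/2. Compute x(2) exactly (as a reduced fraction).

27/136

p'(x) = −6x − 4.
p(−1/2) = 5/4, p'(−1/2) = −1, so x(1) = (−1/2) − (5/4)/(−1) = 3/4.
p(3/4) = −75/16, p'(3/4) = −17/2, so x(2) = (3/4) − (−75/16)/(−17/2) = 27/136.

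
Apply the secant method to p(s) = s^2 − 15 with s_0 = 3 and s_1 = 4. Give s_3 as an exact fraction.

213/55

p(3) = −6, p(4) = 1. s_2 = 4 − 1·(4 − 3)/(1 − (−6)) = 27/7.
p(4) = 1, p(27/7) = −6/49. s_3 = (27/7) − (−6/49)·((27/7) − 4)/((−6/49) − 1) = 213/55.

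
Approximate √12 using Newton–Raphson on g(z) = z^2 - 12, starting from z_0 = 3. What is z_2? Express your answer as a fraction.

g'(z) = 2z.
g(3) = -3, g'(3) = 6, so z_1 = 3 - (-3)/6 = 7/2.
g(7/2) = 1/4, g'(7/2) = 7, so z_2 = (7/2) - (1/4)/7 = 97/28.

97/28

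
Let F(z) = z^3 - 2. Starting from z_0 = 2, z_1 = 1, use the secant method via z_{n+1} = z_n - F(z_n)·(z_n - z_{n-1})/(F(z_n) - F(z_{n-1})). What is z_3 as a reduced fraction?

218/169

F(2) = 6, F(1) = -1. z_2 = 1 - (-1)·(1 - 2)/((-1) - 6) = 8/7.
F(1) = -1, F(8/7) = -174/343. z_3 = (8/7) - (-174/343)·((8/7) - 1)/((-174/343) - (-1)) = 218/169.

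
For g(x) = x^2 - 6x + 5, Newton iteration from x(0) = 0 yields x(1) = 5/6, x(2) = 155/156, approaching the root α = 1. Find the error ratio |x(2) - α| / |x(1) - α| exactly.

1/26

x(1) - α = 5/6 - 1 = -1/6, so |x(1) - α| = 1/6.
x(2) - α = 155/156 - 1 = -1/156, so |x(2) - α| = 1/156.
Ratio = (1/156) / (1/6) = 1/26.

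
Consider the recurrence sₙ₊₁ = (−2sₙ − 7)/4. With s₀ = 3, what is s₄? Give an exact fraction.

s₁ = (−2·3 − 7)/4 = −13/4.
s₂ = (−2·(−13/4) − 7)/4 = −1/8.
s₃ = (−2·(−1/8) − 7)/4 = −27/16.
s₄ = (−2·(−27/16) − 7)/4 = −29/32.

−29/32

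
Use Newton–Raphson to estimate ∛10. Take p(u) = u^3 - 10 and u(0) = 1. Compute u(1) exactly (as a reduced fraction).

4

p'(u) = 3u^2.
p(1) = -9, p'(1) = 3, so u(1) = 1 - (-9)/3 = 4.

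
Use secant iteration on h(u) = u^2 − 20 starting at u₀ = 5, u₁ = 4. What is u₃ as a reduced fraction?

h(5) = 5, h(4) = −4. u₂ = 4 − (−4)·(4 − 5)/((−4) − 5) = 40/9.
h(4) = −4, h(40/9) = −20/81. u₃ = (40/9) − (−20/81)·((40/9) − 4)/((−20/81) − (−4)) = 85/19.

85/19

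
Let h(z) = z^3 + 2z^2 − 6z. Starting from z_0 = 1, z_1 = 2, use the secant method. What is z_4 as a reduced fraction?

15952400/9624413

h(1) = −3, h(2) = 4. z_2 = 2 − 4·(2 − 1)/(4 − (−3)) = 10/7.
h(2) = 4, h(10/7) = −540/343. z_3 = (10/7) − (−540/343)·((10/7) − 2)/((−540/343) − 4) = 380/239.
h(10/7) = −540/343, h(380/239) = −6340680/13651919. z_4 = (380/239) − (−6340680/13651919)·((380/239) − (10/7))/((−6340680/13651919) − (−540/343)) = 15952400/9624413.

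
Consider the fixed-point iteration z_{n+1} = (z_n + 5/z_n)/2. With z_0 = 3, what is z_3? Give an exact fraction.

z_1 = (3 + 5/3)/2 = 7/3.
z_2 = (7/3 + 5/(7/3))/2 = 47/21.
z_3 = (47/21 + 5/(47/21))/2 = 2207/987.

2207/987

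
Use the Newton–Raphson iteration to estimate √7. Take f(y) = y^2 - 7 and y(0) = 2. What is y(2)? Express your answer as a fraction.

233/88

f'(y) = 2y.
f(2) = -3, f'(2) = 4, so y(1) = 2 - (-3)/4 = 11/4.
f(11/4) = 9/16, f'(11/4) = 11/2, so y(2) = (11/4) - (9/16)/(11/2) = 233/88.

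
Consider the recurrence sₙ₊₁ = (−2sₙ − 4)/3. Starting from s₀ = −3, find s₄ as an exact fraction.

s₁ = (−2·(−3) − 4)/3 = 2/3.
s₂ = (−2·(2/3) − 4)/3 = −16/9.
s₃ = (−2·(−16/9) − 4)/3 = −4/27.
s₄ = (−2·(−4/27) − 4)/3 = −100/81.

−100/81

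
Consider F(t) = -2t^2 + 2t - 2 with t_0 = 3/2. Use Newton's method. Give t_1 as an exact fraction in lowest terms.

5/8

F'(t) = -4t + 2.
F(3/2) = -7/2, F'(3/2) = -4, so t_1 = (3/2) - (-7/2)/(-4) = 5/8.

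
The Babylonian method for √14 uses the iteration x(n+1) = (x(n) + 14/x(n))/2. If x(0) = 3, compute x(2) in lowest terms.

x(1) = (3 + 14/3)/2 = 23/6.
x(2) = (23/6 + 14/(23/6))/2 = 1033/276.

1033/276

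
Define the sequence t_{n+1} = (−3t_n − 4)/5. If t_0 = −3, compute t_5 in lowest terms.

−191/625

t_1 = (−3·(−3) − 4)/5 = 1.
t_2 = (−3·1 − 4)/5 = −7/5.
t_3 = (−3·(−7/5) − 4)/5 = 1/25.
t_4 = (−3·(1/25) − 4)/5 = −103/125.
t_5 = (−3·(−103/125) − 4)/5 = −191/625.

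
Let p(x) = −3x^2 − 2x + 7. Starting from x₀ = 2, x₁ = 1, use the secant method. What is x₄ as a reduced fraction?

p(2) = −9, p(1) = 2. x₂ = 1 − 2·(1 − 2)/(2 − (−9)) = 13/11.
p(1) = 2, p(13/11) = 54/121. x₃ = (13/11) − (54/121)·((13/11) − 1)/((54/121) − 2) = 58/47.
p(13/11) = 54/121, p(58/47) = −81/2209. x₄ = (58/47) − (−81/2209)·((58/47) − (13/11))/((−81/2209) − (54/121)) = 5881/4781.

5881/4781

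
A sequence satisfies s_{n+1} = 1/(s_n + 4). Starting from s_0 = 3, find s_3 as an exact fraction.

s_1 = 1/(3 + 4) = 1/7.
s_2 = 1/(1/7 + 4) = 7/29.
s_3 = 1/(7/29 + 4) = 29/123.

29/123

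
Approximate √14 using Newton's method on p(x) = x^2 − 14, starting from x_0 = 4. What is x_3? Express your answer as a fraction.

p'(x) = 2x.
p(4) = 2, p'(4) = 8, so x_1 = 4 − 2/8 = 15/4.
p(15/4) = 1/16, p'(15/4) = 15/2, so x_2 = (15/4) − (1/16)/(15/2) = 449/120.
p(449/120) = 1/14400, p'(449/120) = 449/60, so x_3 = (449/120) − (1/14400)/(449/60) = 403201/107760.

403201/107760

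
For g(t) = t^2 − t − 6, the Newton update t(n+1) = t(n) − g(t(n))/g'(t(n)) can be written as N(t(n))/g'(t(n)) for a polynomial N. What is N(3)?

g'(t) = 2t − 1.
N(t) = t·g'(t) − g(t) = t·(2t − 1) − (t^2 − t − 6) = t^2 + 6.
N(3) = 15.

15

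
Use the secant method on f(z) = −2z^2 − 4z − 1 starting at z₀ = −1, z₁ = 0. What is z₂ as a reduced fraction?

−1/2

f(−1) = 1, f(0) = −1. z₂ = 0 − (−1)·(0 − (−1))/((−1) − 1) = −1/2.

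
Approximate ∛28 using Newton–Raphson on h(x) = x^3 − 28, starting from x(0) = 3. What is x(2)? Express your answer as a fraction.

413465/136161

h'(x) = 3x^2.
h(3) = −1, h'(3) = 27, so x(1) = 3 − (−1)/27 = 82/27.
h(82/27) = 244/19683, h'(82/27) = 6724/243, so x(2) = (82/27) − (244/19683)/(6724/243) = 413465/136161.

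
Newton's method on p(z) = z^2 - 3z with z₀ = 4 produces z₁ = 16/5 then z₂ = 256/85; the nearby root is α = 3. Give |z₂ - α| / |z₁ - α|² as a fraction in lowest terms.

5/17

z₁ - α = 16/5 - 3 = 1/5, so |z₁ - α| = 1/5.
z₂ - α = 256/85 - 3 = 1/85, so |z₂ - α| = 1/85.
|z₁ - α|² = 1/25.
Ratio = (1/85) / (1/25) = 5/17.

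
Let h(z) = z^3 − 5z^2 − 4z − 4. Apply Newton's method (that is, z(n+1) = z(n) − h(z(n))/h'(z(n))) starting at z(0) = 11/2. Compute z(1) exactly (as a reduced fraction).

h'(z) = 3z^2 − 10z − 4.
h(11/2) = −87/8, h'(11/2) = 127/4, so z(1) = (11/2) − (−87/8)/(127/4) = 742/127.

742/127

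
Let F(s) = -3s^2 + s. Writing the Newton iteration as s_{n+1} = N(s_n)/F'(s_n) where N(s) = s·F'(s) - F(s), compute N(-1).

F'(s) = -6s + 1.
N(s) = s·F'(s) - F(s) = s·(-6s + 1) - (-3s^2 + s) = -3s^2.
N(-1) = -3.

-3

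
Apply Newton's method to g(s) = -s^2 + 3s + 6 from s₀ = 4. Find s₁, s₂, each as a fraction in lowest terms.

g'(s) = -2s + 3.
g(4) = 2, g'(4) = -5, so s₁ = 4 - 2/(-5) = 22/5.
g(22/5) = -4/25, g'(22/5) = -29/5, so s₂ = (22/5) - (-4/25)/(-29/5) = 634/145.

s₁ = 22/5, s₂ = 634/145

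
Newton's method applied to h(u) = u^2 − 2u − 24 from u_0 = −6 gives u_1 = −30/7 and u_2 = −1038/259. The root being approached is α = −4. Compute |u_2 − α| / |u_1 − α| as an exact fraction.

1/37

u_1 − α = −30/7 − (−4) = −30/7 + 4 = −2/7, so |u_1 − α| = 2/7.
u_2 − α = −1038/259 − (−4) = −1038/259 + 4 = −2/259, so |u_2 − α| = 2/259.
Ratio = (2/259) / (2/7) = 1/37.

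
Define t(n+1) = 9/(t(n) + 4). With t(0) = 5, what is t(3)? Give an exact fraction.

45/29

t(1) = 9/(5 + 4) = 1.
t(2) = 9/(1 + 4) = 9/5.
t(3) = 9/(9/5 + 4) = 45/29.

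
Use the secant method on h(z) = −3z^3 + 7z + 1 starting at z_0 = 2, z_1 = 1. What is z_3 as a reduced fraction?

2077/1097

h(2) = −9, h(1) = 5. z_2 = 1 − 5·(1 − 2)/(5 − (−9)) = 19/14.
h(1) = 5, h(19/14) = 8235/2744. z_3 = (19/14) − (8235/2744)·((19/14) − 1)/((8235/2744) − 5) = 2077/1097.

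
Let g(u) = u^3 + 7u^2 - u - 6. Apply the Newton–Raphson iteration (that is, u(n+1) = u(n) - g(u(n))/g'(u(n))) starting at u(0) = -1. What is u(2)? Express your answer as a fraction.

-8935/9774

g'(u) = 3u^2 + 14u - 1.
g(-1) = 1, g'(-1) = -12, so u(1) = (-1) - 1/(-12) = -11/12.
g(-11/12) = 49/1728, g'(-11/12) = -181/16, so u(2) = (-11/12) - (49/1728)/(-181/16) = -8935/9774.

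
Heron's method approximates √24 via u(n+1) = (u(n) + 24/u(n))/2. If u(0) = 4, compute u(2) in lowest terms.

49/10

u(1) = (4 + 24/4)/2 = 5.
u(2) = (5 + 24/5)/2 = 49/10.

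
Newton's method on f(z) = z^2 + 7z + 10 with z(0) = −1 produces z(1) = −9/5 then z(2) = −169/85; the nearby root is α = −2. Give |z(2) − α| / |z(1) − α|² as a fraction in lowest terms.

z(1) − α = −9/5 − (−2) = −9/5 + 2 = 1/5, so |z(1) − α| = 1/5.
z(2) − α = −169/85 − (−2) = −169/85 + 2 = 1/85, so |z(2) − α| = 1/85.
|z(1) − α|² = 1/25.
Ratio = (1/85) / (1/25) = 5/17.

5/17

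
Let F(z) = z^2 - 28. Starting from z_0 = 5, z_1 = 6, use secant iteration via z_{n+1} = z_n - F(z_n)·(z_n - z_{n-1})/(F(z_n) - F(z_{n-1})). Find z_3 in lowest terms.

F(5) = -3, F(6) = 8. z_2 = 6 - 8·(6 - 5)/(8 - (-3)) = 58/11.
F(6) = 8, F(58/11) = -24/121. z_3 = (58/11) - (-24/121)·((58/11) - 6)/((-24/121) - 8) = 164/31.

164/31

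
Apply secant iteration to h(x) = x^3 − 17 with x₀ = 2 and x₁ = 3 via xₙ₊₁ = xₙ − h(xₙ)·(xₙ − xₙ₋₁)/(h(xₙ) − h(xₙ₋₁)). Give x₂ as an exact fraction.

47/19

h(2) = −9, h(3) = 10. x₂ = 3 − 10·(3 − 2)/(10 − (−9)) = 47/19.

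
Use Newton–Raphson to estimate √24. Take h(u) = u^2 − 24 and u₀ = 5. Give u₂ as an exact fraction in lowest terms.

4801/980

h'(u) = 2u.
h(5) = 1, h'(5) = 10, so u₁ = 5 − 1/10 = 49/10.
h(49/10) = 1/100, h'(49/10) = 49/5, so u₂ = (49/10) − (1/100)/(49/5) = 4801/980.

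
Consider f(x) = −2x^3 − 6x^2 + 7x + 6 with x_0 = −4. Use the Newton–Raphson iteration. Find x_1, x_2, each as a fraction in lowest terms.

f'(x) = −6x^2 − 12x + 7.
f(−4) = 10, f'(−4) = −41, so x_1 = (−4) − 10/(−41) = −154/41.
f(−154/41) = 71800/68921, f'(−154/41) = −54761/1681, so x_2 = (−154/41) − (71800/68921)/(−54761/1681) = −8361394/2245201.

x_1 = −154/41, x_2 = −8361394/2245201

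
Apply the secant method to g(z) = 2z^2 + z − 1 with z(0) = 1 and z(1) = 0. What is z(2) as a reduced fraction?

1/3

g(1) = 2, g(0) = −1. z(2) = 0 − (−1)·(0 − 1)/((−1) − 2) = 1/3.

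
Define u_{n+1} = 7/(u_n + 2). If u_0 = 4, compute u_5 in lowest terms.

2051/1146

u_1 = 7/(4 + 2) = 7/6.
u_2 = 7/(7/6 + 2) = 42/19.
u_3 = 7/(42/19 + 2) = 133/80.
u_4 = 7/(133/80 + 2) = 560/293.
u_5 = 7/(560/293 + 2) = 2051/1146.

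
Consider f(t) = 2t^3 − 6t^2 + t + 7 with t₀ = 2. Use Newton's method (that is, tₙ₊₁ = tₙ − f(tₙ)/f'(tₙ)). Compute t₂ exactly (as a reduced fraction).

f'(t) = 6t^2 − 12t + 1.
f(2) = 1, f'(2) = 1, so t₁ = 2 − 1/1 = 1.
f(1) = 4, f'(1) = −5, so t₂ = 1 − 4/(−5) = 9/5.

9/5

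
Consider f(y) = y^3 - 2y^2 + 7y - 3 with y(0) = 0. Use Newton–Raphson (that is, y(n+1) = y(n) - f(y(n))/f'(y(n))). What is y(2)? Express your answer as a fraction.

f'(y) = 3y^2 - 4y + 7.
f(0) = -3, f'(0) = 7, so y(1) = 0 - (-3)/7 = 3/7.
f(3/7) = -99/343, f'(3/7) = 286/49, so y(2) = (3/7) - (-99/343)/(286/49) = 87/182.

87/182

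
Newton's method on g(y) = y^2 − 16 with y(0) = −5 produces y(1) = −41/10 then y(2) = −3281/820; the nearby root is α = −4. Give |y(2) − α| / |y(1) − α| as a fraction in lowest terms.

1/82

y(1) − α = −41/10 − (−4) = −41/10 + 4 = −1/10, so |y(1) − α| = 1/10.
y(2) − α = −3281/820 − (−4) = −3281/820 + 4 = −1/820, so |y(2) − α| = 1/820.
Ratio = (1/820) / (1/10) = 1/82.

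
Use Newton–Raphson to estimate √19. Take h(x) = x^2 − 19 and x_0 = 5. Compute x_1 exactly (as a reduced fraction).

22/5

h'(x) = 2x.
h(5) = 6, h'(5) = 10, so x_1 = 5 − 6/10 = 22/5.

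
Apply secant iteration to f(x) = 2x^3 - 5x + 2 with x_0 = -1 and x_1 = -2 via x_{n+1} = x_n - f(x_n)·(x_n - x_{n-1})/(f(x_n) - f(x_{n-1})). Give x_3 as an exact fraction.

f(-1) = 5, f(-2) = -4. x_2 = (-2) - (-4)·((-2) - (-1))/((-4) - 5) = -14/9.
f(-2) = -4, f(-14/9) = 1640/729. x_3 = (-14/9) - (1640/729)·((-14/9) - (-2))/((1640/729) - (-4)) = -1954/1139.

-1954/1139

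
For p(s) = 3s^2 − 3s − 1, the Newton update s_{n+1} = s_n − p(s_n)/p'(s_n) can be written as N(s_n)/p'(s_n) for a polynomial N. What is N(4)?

p'(s) = 6s − 3.
N(s) = s·p'(s) − p(s) = s·(6s − 3) − (3s^2 − 3s − 1) = 3s^2 + 1.
N(4) = 49.

49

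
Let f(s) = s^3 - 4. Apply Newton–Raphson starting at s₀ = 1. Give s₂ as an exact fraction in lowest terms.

5/3

f'(s) = 3s^2.
f(1) = -3, f'(1) = 3, so s₁ = 1 - (-3)/3 = 2.
f(2) = 4, f'(2) = 12, so s₂ = 2 - 4/12 = 5/3.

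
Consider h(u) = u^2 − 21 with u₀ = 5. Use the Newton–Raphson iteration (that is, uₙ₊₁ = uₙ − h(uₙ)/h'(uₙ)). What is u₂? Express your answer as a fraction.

h'(u) = 2u.
h(5) = 4, h'(5) = 10, so u₁ = 5 − 4/10 = 23/5.
h(23/5) = 4/25, h'(23/5) = 46/5, so u₂ = (23/5) − (4/25)/(46/5) = 527/115.

527/115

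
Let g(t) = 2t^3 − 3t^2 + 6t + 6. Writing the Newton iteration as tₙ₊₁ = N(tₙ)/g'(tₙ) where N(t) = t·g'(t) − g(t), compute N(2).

g'(t) = 6t^2 − 6t + 6.
N(t) = t·g'(t) − g(t) = t·(6t^2 − 6t + 6) − (2t^3 − 3t^2 + 6t + 6) = 4t^3 − 3t^2 − 6.
N(2) = 14.

14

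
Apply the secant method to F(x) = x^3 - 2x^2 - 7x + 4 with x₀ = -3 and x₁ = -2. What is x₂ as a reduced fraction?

-23/11

F(-3) = -20, F(-2) = 2. x₂ = (-2) - 2·((-2) - (-3))/(2 - (-20)) = -23/11.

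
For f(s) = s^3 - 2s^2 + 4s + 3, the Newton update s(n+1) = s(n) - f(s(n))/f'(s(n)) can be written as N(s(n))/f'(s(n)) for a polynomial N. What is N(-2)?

f'(s) = 3s^2 - 4s + 4.
N(s) = s·f'(s) - f(s) = s·(3s^2 - 4s + 4) - (s^3 - 2s^2 + 4s + 3) = 2s^3 - 2s^2 - 3.
N(-2) = -27.

-27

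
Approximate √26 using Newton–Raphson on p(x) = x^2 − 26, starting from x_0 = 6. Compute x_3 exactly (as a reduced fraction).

p'(x) = 2x.
p(6) = 10, p'(6) = 12, so x_1 = 6 − 10/12 = 31/6.
p(31/6) = 25/36, p'(31/6) = 31/3, so x_2 = (31/6) − (25/36)/(31/3) = 1897/372.
p(1897/372) = 625/138384, p'(1897/372) = 1897/186, so x_3 = (1897/372) − (625/138384)/(1897/186) = 7196593/1411368.

7196593/1411368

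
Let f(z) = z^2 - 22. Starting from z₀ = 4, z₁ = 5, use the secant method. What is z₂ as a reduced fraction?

14/3

f(4) = -6, f(5) = 3. z₂ = 5 - 3·(5 - 4)/(3 - (-6)) = 14/3.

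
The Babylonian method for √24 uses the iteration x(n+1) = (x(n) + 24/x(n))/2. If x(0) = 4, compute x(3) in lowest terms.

x(1) = (4 + 24/4)/2 = 5.
x(2) = (5 + 24/5)/2 = 49/10.
x(3) = (49/10 + 24/(49/10))/2 = 4801/980.

4801/980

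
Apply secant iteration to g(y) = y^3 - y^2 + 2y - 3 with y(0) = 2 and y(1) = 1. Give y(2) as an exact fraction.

g(2) = 5, g(1) = -1. y(2) = 1 - (-1)·(1 - 2)/((-1) - 5) = 7/6.

7/6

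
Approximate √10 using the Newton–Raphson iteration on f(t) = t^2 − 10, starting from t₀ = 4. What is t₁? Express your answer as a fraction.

13/4

f'(t) = 2t.
f(4) = 6, f'(4) = 8, so t₁ = 4 − 6/8 = 13/4.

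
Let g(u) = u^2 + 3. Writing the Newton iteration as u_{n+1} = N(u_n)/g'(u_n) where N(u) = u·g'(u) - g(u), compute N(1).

-2

g'(u) = 2u.
N(u) = u·g'(u) - g(u) = u·(2u) - (u^2 + 3) = u^2 - 3.
N(1) = -2.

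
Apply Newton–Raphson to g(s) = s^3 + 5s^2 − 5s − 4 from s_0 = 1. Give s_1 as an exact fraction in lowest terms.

11/8

g'(s) = 3s^2 + 10s − 5.
g(1) = −3, g'(1) = 8, so s_1 = 1 − (−3)/8 = 11/8.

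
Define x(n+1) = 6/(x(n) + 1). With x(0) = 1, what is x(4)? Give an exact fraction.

x(1) = 6/(1 + 1) = 3.
x(2) = 6/(3 + 1) = 3/2.
x(3) = 6/(3/2 + 1) = 12/5.
x(4) = 6/(12/5 + 1) = 30/17.

30/17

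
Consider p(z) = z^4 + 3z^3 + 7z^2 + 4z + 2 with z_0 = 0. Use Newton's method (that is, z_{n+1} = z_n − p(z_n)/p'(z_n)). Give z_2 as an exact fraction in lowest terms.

13/20

p'(z) = 4z^3 + 9z^2 + 14z + 4.
p(0) = 2, p'(0) = 4, so z_1 = 0 − 2/4 = −1/2.
p(−1/2) = 23/16, p'(−1/2) = −5/4, so z_2 = (−1/2) − (23/16)/(−5/4) = 13/20.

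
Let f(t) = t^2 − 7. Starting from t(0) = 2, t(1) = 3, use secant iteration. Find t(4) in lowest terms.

971/367

f(2) = −3, f(3) = 2. t(2) = 3 − 2·(3 − 2)/(2 − (−3)) = 13/5.
f(3) = 2, f(13/5) = −6/25. t(3) = (13/5) − (−6/25)·((13/5) − 3)/((−6/25) − 2) = 37/14.
f(13/5) = −6/25, f(37/14) = −3/196. t(4) = (37/14) − (−3/196)·((37/14) − (13/5))/((−3/196) − (−6/25)) = 971/367.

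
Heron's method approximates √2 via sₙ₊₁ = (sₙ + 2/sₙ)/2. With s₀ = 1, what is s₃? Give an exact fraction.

s₁ = (1 + 2/1)/2 = 3/2.
s₂ = (3/2 + 2/(3/2))/2 = 17/12.
s₃ = (17/12 + 2/(17/12))/2 = 577/408.

577/408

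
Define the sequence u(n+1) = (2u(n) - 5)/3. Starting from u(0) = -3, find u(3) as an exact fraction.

u(1) = (2·(-3) - 5)/3 = -11/3.
u(2) = (2·(-11/3) - 5)/3 = -37/9.
u(3) = (2·(-37/9) - 5)/3 = -119/27.

-119/27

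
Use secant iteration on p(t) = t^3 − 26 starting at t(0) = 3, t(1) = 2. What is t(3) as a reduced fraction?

p(3) = 1, p(2) = −18. t(2) = 2 − (−18)·(2 − 3)/((−18) − 1) = 56/19.
p(2) = −18, p(56/19) = −2718/6859. t(3) = (56/19) − (−2718/6859)·((56/19) − 2)/((−2718/6859) − (−18)) = 3319/1118.

3319/1118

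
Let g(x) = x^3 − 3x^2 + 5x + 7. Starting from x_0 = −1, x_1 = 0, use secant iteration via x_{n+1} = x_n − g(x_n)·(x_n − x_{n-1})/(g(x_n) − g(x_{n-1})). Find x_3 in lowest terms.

g(−1) = −2, g(0) = 7. x_2 = 0 − 7·(0 − (−1))/(7 − (−2)) = −7/9.
g(0) = 7, g(−7/9) = 602/729. x_3 = (−7/9) − (602/729)·((−7/9) − 0)/((602/729) − 7) = −567/643.

−567/643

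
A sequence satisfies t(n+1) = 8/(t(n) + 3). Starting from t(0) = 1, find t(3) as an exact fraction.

40/23

t(1) = 8/(1 + 3) = 2.
t(2) = 8/(2 + 3) = 8/5.
t(3) = 8/(8/5 + 3) = 40/23.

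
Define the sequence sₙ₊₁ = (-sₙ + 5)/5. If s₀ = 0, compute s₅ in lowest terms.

521/625

s₁ = (-0 + 5)/5 = 1.
s₂ = (-1 + 5)/5 = 4/5.
s₃ = (-(4/5) + 5)/5 = 21/25.
s₄ = (-(21/25) + 5)/5 = 104/125.
s₅ = (-(104/125) + 5)/5 = 521/625.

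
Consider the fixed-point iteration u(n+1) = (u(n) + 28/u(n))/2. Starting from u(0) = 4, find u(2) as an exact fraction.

233/44

u(1) = (4 + 28/4)/2 = 11/2.
u(2) = (11/2 + 28/(11/2))/2 = 233/44.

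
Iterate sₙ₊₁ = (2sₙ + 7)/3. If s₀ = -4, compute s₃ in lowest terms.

s₁ = (2·(-4) + 7)/3 = -1/3.
s₂ = (2·(-1/3) + 7)/3 = 19/9.
s₃ = (2·(19/9) + 7)/3 = 101/27.

101/27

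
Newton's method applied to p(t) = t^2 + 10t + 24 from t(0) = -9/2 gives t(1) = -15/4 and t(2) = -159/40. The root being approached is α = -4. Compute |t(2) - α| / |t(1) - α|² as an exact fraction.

t(1) - α = -15/4 - (-4) = -15/4 + 4 = 1/4, so |t(1) - α| = 1/4.
t(2) - α = -159/40 - (-4) = -159/40 + 4 = 1/40, so |t(2) - α| = 1/40.
|t(1) - α|² = 1/16.
Ratio = (1/40) / (1/16) = 2/5.

2/5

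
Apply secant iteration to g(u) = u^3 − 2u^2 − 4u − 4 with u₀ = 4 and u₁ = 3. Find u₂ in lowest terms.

g(4) = 12, g(3) = −7. u₂ = 3 − (−7)·(3 − 4)/((−7) − 12) = 64/19.

64/19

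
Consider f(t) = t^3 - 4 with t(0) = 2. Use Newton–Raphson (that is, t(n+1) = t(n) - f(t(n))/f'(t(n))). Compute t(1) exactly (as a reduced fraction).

f'(t) = 3t^2.
f(2) = 4, f'(2) = 12, so t(1) = 2 - 4/12 = 5/3.

5/3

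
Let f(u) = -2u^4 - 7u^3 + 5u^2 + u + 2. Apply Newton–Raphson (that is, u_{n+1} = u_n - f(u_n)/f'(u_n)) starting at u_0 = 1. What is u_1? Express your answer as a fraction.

f'(u) = -8u^3 - 21u^2 + 10u + 1.
f(1) = -1, f'(1) = -18, so u_1 = 1 - (-1)/(-18) = 17/18.

17/18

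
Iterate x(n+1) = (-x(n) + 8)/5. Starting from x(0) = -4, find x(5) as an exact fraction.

x(1) = (-(-4) + 8)/5 = 12/5.
x(2) = (-(12/5) + 8)/5 = 28/25.
x(3) = (-(28/25) + 8)/5 = 172/125.
x(4) = (-(172/125) + 8)/5 = 828/625.
x(5) = (-(828/625) + 8)/5 = 4172/3125.

4172/3125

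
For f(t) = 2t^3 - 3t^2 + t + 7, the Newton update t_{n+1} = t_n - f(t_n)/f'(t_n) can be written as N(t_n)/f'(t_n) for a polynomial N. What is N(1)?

-6

f'(t) = 6t^2 - 6t + 1.
N(t) = t·f'(t) - f(t) = t·(6t^2 - 6t + 1) - (2t^3 - 3t^2 + t + 7) = 4t^3 - 3t^2 - 7.
N(1) = -6.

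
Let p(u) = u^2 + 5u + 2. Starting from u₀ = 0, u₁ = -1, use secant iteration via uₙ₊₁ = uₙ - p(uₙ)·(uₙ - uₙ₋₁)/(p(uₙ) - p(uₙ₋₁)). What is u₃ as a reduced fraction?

p(0) = 2, p(-1) = -2. u₂ = (-1) - (-2)·((-1) - 0)/((-2) - 2) = -1/2.
p(-1) = -2, p(-1/2) = -1/4. u₃ = (-1/2) - (-1/4)·((-1/2) - (-1))/((-1/4) - (-2)) = -3/7.

-3/7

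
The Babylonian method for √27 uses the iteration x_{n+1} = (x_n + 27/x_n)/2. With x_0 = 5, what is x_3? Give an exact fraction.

3650401/702520

x_1 = (5 + 27/5)/2 = 26/5.
x_2 = (26/5 + 27/(26/5))/2 = 1351/260.
x_3 = (1351/260 + 27/(1351/260))/2 = 3650401/702520.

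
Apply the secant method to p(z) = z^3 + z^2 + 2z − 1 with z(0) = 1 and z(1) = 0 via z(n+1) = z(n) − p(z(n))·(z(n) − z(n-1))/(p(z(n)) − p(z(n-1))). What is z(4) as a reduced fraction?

p(1) = 3, p(0) = −1. z(2) = 0 − (−1)·(0 − 1)/((−1) − 3) = 1/4.
p(0) = −1, p(1/4) = −27/64. z(3) = (1/4) − (−27/64)·((1/4) − 0)/((−27/64) − (−1)) = 16/37.
p(1/4) = −27/64, p(16/37) = 6723/50653. z(4) = (16/37) − (6723/50653)·((16/37) − (1/4))/((6723/50653) − (−27/64)) = 25888/66589.

25888/66589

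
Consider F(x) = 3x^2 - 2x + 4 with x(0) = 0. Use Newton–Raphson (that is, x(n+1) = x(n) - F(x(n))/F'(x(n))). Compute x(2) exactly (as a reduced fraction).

4/5

F'(x) = 6x - 2.
F(0) = 4, F'(0) = -2, so x(1) = 0 - 4/(-2) = 2.
F(2) = 12, F'(2) = 10, so x(2) = 2 - 12/10 = 4/5.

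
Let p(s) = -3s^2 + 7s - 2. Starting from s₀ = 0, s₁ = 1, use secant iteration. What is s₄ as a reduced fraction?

p(0) = -2, p(1) = 2. s₂ = 1 - 2·(1 - 0)/(2 - (-2)) = 1/2.
p(1) = 2, p(1/2) = 3/4. s₃ = (1/2) - (3/4)·((1/2) - 1)/((3/4) - 2) = 1/5.
p(1/2) = 3/4, p(1/5) = -18/25. s₄ = (1/5) - (-18/25)·((1/5) - (1/2))/((-18/25) - (3/4)) = 17/49.

17/49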